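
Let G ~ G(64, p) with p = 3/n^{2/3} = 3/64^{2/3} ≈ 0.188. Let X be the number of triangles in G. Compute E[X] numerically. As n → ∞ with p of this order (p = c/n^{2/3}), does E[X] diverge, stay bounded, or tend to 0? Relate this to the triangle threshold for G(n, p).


Number of potential triangles: C(64, 3) = 41664.
Each occurs with probability p³ ≈ (0.188)³ ≈ 6.59180e-03.
By linearity: E[X] = C(64, 3)·p³ ≈ 41664 · 6.59180e-03 ≈ 274.641.
Since α = 2/3 < 1, p = c/n^{2/3} ≫ 1/n is above the triangle threshold p ~ 1/n. Asymptotically E[X] ~ (c³/6)·n^{3(1−α)} = (3³/6)·n^{1} → ∞; triangles are abundant w.h.p.

E[X] ≈ 274.641; in regime p = Θ(1/n^{2/3}) E[X] diverges (above the triangle threshold p ~ 1/n).


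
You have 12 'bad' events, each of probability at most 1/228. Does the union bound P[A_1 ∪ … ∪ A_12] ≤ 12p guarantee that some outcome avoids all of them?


Union bound: P[∪_{i=1}^{12} A_i] ≤ Σ_i P[A_i] ≤ 12·p = 12·(1/228) = 1/19.
Numerically: 1/19 ≈ 0.053.
Is 1/19 < 1? YES.
Since P[∪ A_i] ≤ 1/19 < 1, the complement has P[∩ A_i^c] ≥ 1 − 1/19 = 18/19 > 0, so some outcome avoids every A_i.

12·p = 1/19 ≈ 0.053; existence CERTIFIED by the union bound.


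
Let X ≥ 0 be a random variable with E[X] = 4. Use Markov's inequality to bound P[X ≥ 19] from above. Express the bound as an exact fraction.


μ = E[X] = 4, a = 19.
Markov: P[X ≥ 19] ≤ μ/a = (4)/19 = 4/19.
Numerically: ≈ 0.210526.
(Since a = 19 > μ = 4.000000, the bound 4/19 is < 1 and informative.)

P[X ≥ 19] ≤ 4/19 ≈ 0.210526.


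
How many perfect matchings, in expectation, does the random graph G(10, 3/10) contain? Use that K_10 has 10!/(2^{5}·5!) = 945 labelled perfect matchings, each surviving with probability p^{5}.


K_10 has 10!/(2^{5}·5!) = 945 labelled perfect matchings.
For each such perfect matching H, let X_H = 1 if all 5 edges of H are present in G. Then P[X_H = 1] = p^{5} = (3/10)^{5} = 243/100000.
By linearity of expectation: E[X] = Σ_H E[X_H] = 945 · p^{5} = 945 · 243/100000 = 45927/20000.
Numerically: E[X] ≈ 2.3.

E[X] = 945 · (3/10)^{5} = 45927/20000 ≈ 2.3.


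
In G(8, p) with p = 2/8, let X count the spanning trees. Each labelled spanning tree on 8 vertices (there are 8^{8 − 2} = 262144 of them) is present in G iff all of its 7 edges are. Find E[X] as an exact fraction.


K_8 has 8^{8 − 2} = 262144 labelled spanning trees.
For each such spanning tree H, let X_H = 1 if all 7 edges of H are present in G. Then P[X_H = 1] = p^{7} = (1/4)^{7} = 1/16384.
By linearity: E[X] = Σ_H E[X_H] = 262144 · p^{7} = 262144 · 1/16384 = 16.
Numerically: E[X] ≈ 16.

E[X] = 262144 · (1/4)^{7} = 16 ≈ 16.


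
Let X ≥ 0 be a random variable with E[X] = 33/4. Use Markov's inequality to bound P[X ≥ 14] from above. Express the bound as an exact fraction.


μ = E[X] = 33/4, a = 14.
Markov: P[X ≥ 14] ≤ μ/a = (33/4)/14 = 33/56.
Numerically: ≈ 0.5893.
(Since a = 14 > μ = 8.2500, the bound 33/56 is < 1 and informative.)

P[X ≥ 14] ≤ 33/56 ≈ 0.5893.


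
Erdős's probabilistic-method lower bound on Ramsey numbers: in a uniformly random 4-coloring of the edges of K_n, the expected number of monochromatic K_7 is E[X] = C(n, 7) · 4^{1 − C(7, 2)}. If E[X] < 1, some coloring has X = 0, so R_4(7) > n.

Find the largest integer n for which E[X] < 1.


We need C(n, 7) · 4^{1 − 21} < 1, i.e. C(n, 7) < 4^{21 − 1} = 1099511627776.
Check values of n near the boundary:
  n = 178: C(178, 7) = 996867063280; 996867063280 < 1099511627776? YES
  n = 179: C(179, 7) = 1037437234460; 1037437234460 < 1099511627776? YES
  n = 180: C(180, 7) = 1079414463600; 1079414463600 < 1099511627776? YES
  n = 181: C(181, 7) = 1122839183400; 1122839183400 < 1099511627776? NO
  n = 182: C(182, 7) = 1167752750736; 1167752750736 < 1099511627776? NO
The largest n with C(n, 7) < 1099511627776 is n = 180 (where E[X] = 67463403975/68719476736 ≈ 0.9817217). Hence R_4(7) > 180, i.e. R_4(7) ≥ 181.

Largest n = 180; hence R_4(7) > 180.


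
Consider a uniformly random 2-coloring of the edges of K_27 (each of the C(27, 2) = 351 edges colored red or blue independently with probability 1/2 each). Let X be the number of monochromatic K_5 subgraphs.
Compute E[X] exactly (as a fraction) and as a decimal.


Let X = Σ_S X_S over the C(27, 5) = 80730 subsets S of size 5, where X_S = 1 if the K_5 on S is monochromatic.
For a fixed S, the K_5 on S has C(5, 2) = 10 edges. P[all 10 edges red] = (1/2)^10, and likewise for blue, so P[monochromatic] = 2·(1/2)^10 = 2^{1 − 10} = 1/512.
By linearity: E[X] = C(27, 5) · 2^{1 − 10} = 80730 · 1/512 = 40365/256.
Numerically: E[X] ≈ 157.67578.

E[X] = C(27,5)·2^(1−C(5,2)) = 40365/256 ≈ 157.67578.


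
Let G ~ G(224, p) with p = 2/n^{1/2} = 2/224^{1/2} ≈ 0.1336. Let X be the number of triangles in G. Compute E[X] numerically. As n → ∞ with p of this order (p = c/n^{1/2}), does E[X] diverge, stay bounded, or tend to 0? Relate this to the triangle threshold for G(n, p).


Number of potential triangles: C(224, 3) = 1848224.
Each occurs with probability p³ ≈ (0.1336)³ ≈ 2.386261e-03.
By linearity: E[X] = C(224, 3)·p³ ≈ 1848224 · 2.386261e-03 ≈ 4410.3450.
Since α = 1/2 < 1, p = c/n^{1/2} ≫ 1/n is above the triangle threshold p ~ 1/n. Asymptotically E[X] ~ (c³/6)·n^{3(1−α)} = (2³/6)·n^{1.5} → ∞; triangles are abundant w.h.p.

E[X] ≈ 4410.3450; in regime p = Θ(1/n^{1/2}) E[X] diverges (above the triangle threshold p ~ 1/n).


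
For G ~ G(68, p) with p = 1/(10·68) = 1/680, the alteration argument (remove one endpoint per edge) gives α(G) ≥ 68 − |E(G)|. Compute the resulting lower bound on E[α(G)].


E[|E(G)|] = C(68, 2)·p = 2278 · (1/680) = 67/20.
E[α(G)] ≥ n − E[|E(G)|] = 68 − 67/20 = 1293/20.
Numerically: ≈ 64.6500.
(This is only a lower bound; the true E[α(G)] may be larger.)

E[α(G)] ≥ 1293/20 ≈ 64.6500.


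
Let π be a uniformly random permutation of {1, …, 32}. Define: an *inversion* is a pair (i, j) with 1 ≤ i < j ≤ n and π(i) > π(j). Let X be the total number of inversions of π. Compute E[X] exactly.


Write X = Σ X_I over the C(32, 2) = 496 pairs i < j, with X_I the indicator of one inversion.
There are 496 indicators.
For each fixed pair i < j, the values π(i) and π(j) are two distinct elements of {1, …, 32} in uniformly random order; by symmetry P[π(i) > π(j)] = 1/2.
By linearity: E[X] = 496 · (1/2) = C(32, 2) · (1/2) = 496/2 = 248 ≈ 248.000.

E[X] = 248 = 248.000.


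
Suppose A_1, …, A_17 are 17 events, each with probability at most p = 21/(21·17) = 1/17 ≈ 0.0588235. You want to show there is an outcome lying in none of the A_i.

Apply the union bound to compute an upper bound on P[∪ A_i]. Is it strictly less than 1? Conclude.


Union bound: P[∪_{i=1}^{17} A_i] ≤ Σ_i P[A_i] ≤ 17·p = 17·(1/17) = 1.
Numerically: 1 ≈ 1.0000000.
Is 1 < 1? NO.
Since the bound 1 is ≥ 1, the union bound is uninformative here; it does NOT by itself certify existence.

17·p = 1 ≈ 1.0000000; existence NOT certified by the union bound.


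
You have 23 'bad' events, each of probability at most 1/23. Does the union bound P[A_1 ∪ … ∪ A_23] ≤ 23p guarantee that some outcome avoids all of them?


Union bound: P[∪_{i=1}^{23} A_i] ≤ Σ_i P[A_i] ≤ 23·p = 23·(1/23) = 1.
Numerically: 1 ≈ 1.0000000.
Is 1 < 1? NO.
Since the bound 1 is ≥ 1, the union bound is uninformative here; it does NOT by itself certify existence.

23·p = 1 ≈ 1.0000000; existence NOT certified by the union bound.


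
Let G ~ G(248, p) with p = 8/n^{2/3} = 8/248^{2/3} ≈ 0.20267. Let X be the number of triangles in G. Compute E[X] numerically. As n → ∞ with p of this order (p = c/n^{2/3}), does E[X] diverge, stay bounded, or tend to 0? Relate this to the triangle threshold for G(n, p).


Number of potential triangles: C(248, 3) = 2511496.
Each occurs with probability p³ ≈ (0.20267)³ ≈ 8.3246618e-03.
By linearity: E[X] = C(248, 3)·p³ ≈ 2511496 · 8.3246618e-03 ≈ 20907.35484.
Since α = 2/3 < 1, p = c/n^{2/3} ≫ 1/n is above the triangle threshold p ~ 1/n. Asymptotically E[X] ~ (c³/6)·n^{3(1−α)} = (8³/6)·n^{1} → ∞; triangles are abundant w.h.p.

E[X] ≈ 20907.35484; in regime p = Θ(1/n^{2/3}) E[X] diverges (above the triangle threshold p ~ 1/n).


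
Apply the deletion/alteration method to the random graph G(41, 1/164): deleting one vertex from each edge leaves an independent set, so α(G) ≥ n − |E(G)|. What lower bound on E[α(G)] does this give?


E[|E(G)|] = C(41, 2)·p = 820 · (1/164) = 5.
E[α(G)] ≥ n − E[|E(G)|] = 41 − 5 = 36.
Numerically: ≈ 36.000.
(This is only a lower bound; the true E[α(G)] may be larger.)

E[α(G)] ≥ 36 ≈ 36.000.


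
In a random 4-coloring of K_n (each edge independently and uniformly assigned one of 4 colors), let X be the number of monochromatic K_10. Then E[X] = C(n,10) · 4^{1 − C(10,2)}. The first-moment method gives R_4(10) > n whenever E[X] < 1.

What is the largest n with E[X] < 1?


We need C(n, 10) · 4^{1 − 45} < 1, i.e. C(n, 10) < 4^{45 − 1} = 309485009821345068724781056.
Check values of n near the boundary:
  n = 2017: C(2017, 10) = 300324964434452596180990448; 300324964434452596180990448 < 309485009821345068724781056? YES
  n = 2018: C(2018, 10) = 301820606687612220663963508; 301820606687612220663963508 < 309485009821345068724781056? YES
  n = 2019: C(2019, 10) = 303322949179835278009229628; 303322949179835278009229628 < 309485009821345068724781056? YES
  n = 2020: C(2020, 10) = 304832018578739931133653656; 304832018578739931133653656 < 309485009821345068724781056? YES
  n = 2021: C(2021, 10) = 306347841644770462864800616; 306347841644770462864800616 < 309485009821345068724781056? YES
  n = 2022: C(2022, 10) = 307870445231474093395937796; 307870445231474093395937796 < 309485009821345068724781056? YES
  n = 2023: C(2023, 10) = 309399856285778485315440716; 309399856285778485315440716 < 309485009821345068724781056? YES
  n = 2024: C(2024, 10) = 310936101848269937576192656; 310936101848269937576192656 < 309485009821345068724781056? NO
  n = 2025: C(2025, 10) = 312479209053472269772600560; 312479209053472269772600560 < 309485009821345068724781056? NO
The largest n with C(n, 10) < 309485009821345068724781056 is n = 2023 (where E[X] = 77349964071444621328860179/77371252455336267181195264 ≈ 0.999725). Hence R_4(10) > 2023, i.e. R_4(10) ≥ 2024.

Largest n = 2023; hence R_4(10) > 2023.


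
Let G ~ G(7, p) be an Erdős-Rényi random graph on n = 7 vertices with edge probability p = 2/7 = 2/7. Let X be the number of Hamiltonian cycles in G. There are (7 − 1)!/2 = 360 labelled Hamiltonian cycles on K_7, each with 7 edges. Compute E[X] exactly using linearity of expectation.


K_7 has (7 − 1)!/2 = 360 labelled Hamiltonian cycles.
For each such Hamiltonian cycle H, let X_H = 1 if all 7 edges of H are present in G. Then P[X_H = 1] = p^{7} = (2/7)^{7} = 128/823543.
By linearity: E[X] = Σ_H E[X_H] = 360 · p^{7} = 360 · 128/823543 = 46080/823543.
Numerically: E[X] ≈ 0.055953.

E[X] = 360 · (2/7)^{7} = 46080/823543 ≈ 0.055953.


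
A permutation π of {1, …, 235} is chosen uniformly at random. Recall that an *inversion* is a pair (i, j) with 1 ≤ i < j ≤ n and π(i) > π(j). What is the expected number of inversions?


Write X = Σ X_I over the C(235, 2) = 27495 pairs i < j, with X_I the indicator of one inversion.
There are 27495 indicators.
For each fixed pair i < j, the values π(i) and π(j) are two distinct elements of {1, …, 235} in uniformly random order; by symmetry P[π(i) > π(j)] = 1/2.
By linearity: E[X] = 27495 · (1/2) = C(235, 2) · (1/2) = 27495/2 = 27495/2 ≈ 13747.50000.

E[X] = 27495/2 = 13747.50000.


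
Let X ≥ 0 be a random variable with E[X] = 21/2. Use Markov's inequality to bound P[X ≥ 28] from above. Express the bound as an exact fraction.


μ = E[X] = 21/2, a = 28.
Markov: P[X ≥ 28] ≤ μ/a = (21/2)/28 = 3/8.
Numerically: ≈ 0.3750.
(Since a = 28 > μ = 10.5000, the bound 3/8 is < 1 and informative.)

P[X ≥ 28] ≤ 3/8 ≈ 0.3750.


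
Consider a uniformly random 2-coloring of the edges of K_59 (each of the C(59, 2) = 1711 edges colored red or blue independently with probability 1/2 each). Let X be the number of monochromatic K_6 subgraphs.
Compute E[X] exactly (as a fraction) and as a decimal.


Let X = Σ_S X_S over the C(59, 6) = 45057474 subsets S of size 6, where X_S = 1 if the K_6 on S is monochromatic.
For a fixed S, the K_6 on S has C(6, 2) = 15 edges. P[all 15 edges red] = (1/2)^15, and likewise for blue, so P[monochromatic] = 2·(1/2)^15 = 2^{1 − 15} = 1/16384.
By linearity of expectation: E[X] = C(59, 6) · 2^{1 − 15} = 45057474 · 1/16384 = 22528737/8192.
Numerically: E[X] ≈ 2750.090.

E[X] = C(59,6)·2^(1−C(6,2)) = 22528737/8192 ≈ 2750.090.


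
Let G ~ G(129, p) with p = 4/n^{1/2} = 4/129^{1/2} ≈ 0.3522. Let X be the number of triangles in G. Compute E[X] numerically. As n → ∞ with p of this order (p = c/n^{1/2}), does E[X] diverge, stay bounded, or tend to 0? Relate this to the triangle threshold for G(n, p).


Number of potential triangles: C(129, 3) = 349504.
Each occurs with probability p³ ≈ (0.3522)³ ≈ 4.368129e-02.
By linearity: E[X] = C(129, 3)·p³ ≈ 349504 · 4.368129e-02 ≈ 15266.7839.
Since α = 1/2 < 1, p = c/n^{1/2} ≫ 1/n is above the triangle threshold p ~ 1/n. Asymptotically E[X] ~ (c³/6)·n^{3(1−α)} = (4³/6)·n^{1.5} → ∞; triangles are abundant w.h.p.

E[X] ≈ 15266.7839; in regime p = Θ(1/n^{1/2}) E[X] diverges (above the triangle threshold p ~ 1/n).


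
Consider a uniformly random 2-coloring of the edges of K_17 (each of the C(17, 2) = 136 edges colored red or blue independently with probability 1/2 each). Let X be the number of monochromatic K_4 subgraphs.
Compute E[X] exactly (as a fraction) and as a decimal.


Let X = Σ_S X_S over the C(17, 4) = 2380 subsets S of size 4, where X_S = 1 if the K_4 on S is monochromatic.
For a fixed S, the K_4 on S has C(4, 2) = 6 edges. P[all 6 edges red] = (1/2)^6, and likewise for blue, so P[monochromatic] = 2·(1/2)^6 = 2^{1 − 6} = 1/32.
By linearity: E[X] = C(17, 4) · 2^{1 − 6} = 2380 · 1/32 = 595/8.
Numerically: E[X] ≈ 74.375000.

E[X] = C(17,4)·2^(1−C(4,2)) = 595/8 ≈ 74.375000.


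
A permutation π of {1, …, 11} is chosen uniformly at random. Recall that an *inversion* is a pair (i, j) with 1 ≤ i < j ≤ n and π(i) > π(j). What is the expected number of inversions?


Write X = Σ X_I over the C(11, 2) = 55 pairs i < j, with X_I the indicator of one inversion.
There are 55 indicators.
For each fixed pair i < j, the values π(i) and π(j) are two distinct elements of {1, …, 11} in uniformly random order; by symmetry P[π(i) > π(j)] = 1/2.
By linearity: E[X] = 55 · (1/2) = C(11, 2) · (1/2) = 55/2 = 55/2 ≈ 27.500.

E[X] = 55/2 = 27.500.


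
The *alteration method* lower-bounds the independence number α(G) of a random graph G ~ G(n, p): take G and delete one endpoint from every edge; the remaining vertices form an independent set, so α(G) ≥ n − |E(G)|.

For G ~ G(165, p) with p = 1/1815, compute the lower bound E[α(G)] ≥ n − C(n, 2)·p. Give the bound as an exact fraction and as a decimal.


E[|E(G)|] = C(165, 2)·p = 13530 · (1/1815) = 82/11.
E[α(G)] ≥ n − E[|E(G)|] = 165 − 82/11 = 1733/11.
Numerically: ≈ 157.545455.
(This is only a lower bound; the true E[α(G)] may be larger.)

E[α(G)] ≥ 1733/11 ≈ 157.545455.


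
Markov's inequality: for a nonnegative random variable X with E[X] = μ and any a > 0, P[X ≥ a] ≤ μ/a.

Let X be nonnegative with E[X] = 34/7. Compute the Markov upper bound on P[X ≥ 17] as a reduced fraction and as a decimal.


μ = E[X] = 34/7, a = 17.
Markov: P[X ≥ 17] ≤ μ/a = (34/7)/17 = 2/7.
Numerically: ≈ 0.28571.
(Since a = 17 > μ = 4.85714, the bound 2/7 is < 1 and informative.)

P[X ≥ 17] ≤ 2/7 ≈ 0.28571.


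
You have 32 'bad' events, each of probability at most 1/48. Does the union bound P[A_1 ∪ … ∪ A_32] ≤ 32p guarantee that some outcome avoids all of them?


Union bound: P[∪_{i=1}^{32} A_i] ≤ Σ_i P[A_i] ≤ 32·p = 32·(1/48) = 2/3.
Numerically: 2/3 ≈ 0.667.
Is 2/3 < 1? YES.
Since P[∪ A_i] ≤ 2/3 < 1, the complement has P[∩ A_i^c] ≥ 1 − 2/3 = 1/3 > 0, so some outcome avoids every A_i.

32·p = 2/3 ≈ 0.667; existence CERTIFIED by the union bound.


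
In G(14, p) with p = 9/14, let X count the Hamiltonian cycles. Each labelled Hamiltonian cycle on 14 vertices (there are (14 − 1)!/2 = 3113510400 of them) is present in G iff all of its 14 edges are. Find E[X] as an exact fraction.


K_14 has (14 − 1)!/2 = 3113510400 labelled Hamiltonian cycles.
For each such Hamiltonian cycle H, let X_H = 1 if all 14 edges of H are present in G. Then P[X_H = 1] = p^{14} = (9/14)^{14} = 22876792454961/11112006825558016.
Summing the indicators: E[X] = Σ_H E[X_H] = 3113510400 · p^{14} = 3113510400 · 22876792454961/11112006825558016 = 19873641525435994725/3100448333024.
Numerically: E[X] ≈ 6.41e+06.

E[X] = 3113510400 · (9/14)^{14} = 19873641525435994725/3100448333024 ≈ 6.41e+06.


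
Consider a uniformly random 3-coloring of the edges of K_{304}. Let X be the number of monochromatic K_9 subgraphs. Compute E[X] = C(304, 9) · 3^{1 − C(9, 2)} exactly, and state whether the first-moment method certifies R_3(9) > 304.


E[X] = C(304, 9) · 3^{1 − 36} = 54222992899492560 · 3^{−35} = 54222992899492560/50031545098999707.
As a reduced fraction: E[X] = 18074330966497520/16677181699666569 ≈ 1.0838.
Is E[X] < 1? NO.
Since E[X] ≥ 1, the first-moment bound is inconclusive at n = 304; it does NOT by itself certify R_3(9) > 304.

E[X] = 18074330966497520/16677181699666569 ≈ 1.0838; E[X] ≥ 1; first-moment method inconclusive here.


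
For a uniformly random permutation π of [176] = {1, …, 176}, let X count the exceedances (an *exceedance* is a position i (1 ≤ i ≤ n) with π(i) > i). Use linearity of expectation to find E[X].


Write X = Σ_{i=1}^{176} X_i, where X_i = 1_{π(i) > i}.
For each fixed i, π(i) is uniform over {1, …, 176} (marginal of a uniform permutation), so P[π(i) > i] = (n − i)/n. Summing: Σ_{i=1}^{176} (n − i)/n = (0 + 1 + … + 175)/176 = 176(176 − 1)/(2·176) = (176 − 1)/2.
Hence E[X] = Σ_{i=1}^{176} (176 − i)/176 = 175/2 ≈ 87.500.

E[X] = 175/2 = 87.500.


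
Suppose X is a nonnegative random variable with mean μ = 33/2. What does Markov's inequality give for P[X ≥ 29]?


μ = E[X] = 33/2, a = 29.
Markov: P[X ≥ 29] ≤ μ/a = (33/2)/29 = 33/58.
Numerically: ≈ 0.56897.
(Since a = 29 > μ = 16.50000, the bound 33/58 is < 1 and informative.)

P[X ≥ 29] ≤ 33/58 ≈ 0.56897.


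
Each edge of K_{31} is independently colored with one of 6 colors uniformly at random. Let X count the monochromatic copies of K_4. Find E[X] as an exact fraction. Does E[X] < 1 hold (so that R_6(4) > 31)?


E[X] = C(31, 4) · 6^{1 − 6} = 31465 · 6^{−5} = 31465/7776.
As a reduced fraction: E[X] = 31465/7776 ≈ 4.046.
Is E[X] < 1? NO.
Since E[X] ≥ 1, the first-moment bound is inconclusive at n = 31; it does NOT by itself certify R_6(4) > 31.

E[X] = 31465/7776 ≈ 4.046; E[X] ≥ 1; first-moment method inconclusive here.


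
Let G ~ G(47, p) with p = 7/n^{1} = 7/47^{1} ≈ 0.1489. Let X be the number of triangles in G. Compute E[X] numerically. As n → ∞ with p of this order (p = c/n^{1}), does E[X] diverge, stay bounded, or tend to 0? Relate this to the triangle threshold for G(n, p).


Number of potential triangles: C(47, 3) = 16215.
Each occurs with probability p³ ≈ (0.1489)³ ≈ 3.303700e-03.
By linearity: E[X] = C(47, 3)·p³ ≈ 16215 · 3.303700e-03 ≈ 53.5695.
Here α = 1, so p = 7/n is exactly at the triangle threshold p ~ 1/n. Asymptotically E[X] → c³/6 = 7³/6 = 343/6 ≈ 57.1667, a bounded constant. In this regime the triangle count is asymptotically Poisson(c³/6).

E[X] ≈ 53.5695; in regime p = Θ(1/n^{1}) E[X] stays bounded (at the triangle threshold p ~ 1/n).


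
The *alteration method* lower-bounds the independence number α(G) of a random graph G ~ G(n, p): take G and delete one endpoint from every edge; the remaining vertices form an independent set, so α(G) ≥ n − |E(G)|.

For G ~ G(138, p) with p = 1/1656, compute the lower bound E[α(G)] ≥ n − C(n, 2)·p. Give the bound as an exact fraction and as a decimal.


E[|E(G)|] = C(138, 2)·p = 9453 · (1/1656) = 137/24.
E[α(G)] ≥ n − E[|E(G)|] = 138 − 137/24 = 3175/24.
Numerically: ≈ 132.29167.
(This is only a lower bound; the true E[α(G)] may be larger.)

E[α(G)] ≥ 3175/24 ≈ 132.29167.


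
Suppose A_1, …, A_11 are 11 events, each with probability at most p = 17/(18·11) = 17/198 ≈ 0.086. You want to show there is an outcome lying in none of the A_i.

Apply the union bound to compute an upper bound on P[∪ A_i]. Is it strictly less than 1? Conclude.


Union bound: P[∪_{i=1}^{11} A_i] ≤ Σ_i P[A_i] ≤ 11·p = 11·(17/198) = 17/18.
Numerically: 17/18 ≈ 0.944.
Is 17/18 < 1? YES.
Since P[∪ A_i] ≤ 17/18 < 1, the complement has P[∩ A_i^c] ≥ 1 − 17/18 = 1/18 > 0, so some outcome avoids every A_i.

11·p = 17/18 ≈ 0.944; existence CERTIFIED by the union bound.


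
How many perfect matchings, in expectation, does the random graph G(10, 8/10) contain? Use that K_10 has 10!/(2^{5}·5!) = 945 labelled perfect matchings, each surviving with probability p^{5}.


K_10 has 10!/(2^{5}·5!) = 945 labelled perfect matchings.
For each such perfect matching H, let X_H = 1 if all 5 edges of H are present in G. Then P[X_H = 1] = p^{5} = (4/5)^{5} = 1024/3125.
By linearity of expectation: E[X] = Σ_H E[X_H] = 945 · p^{5} = 945 · 1024/3125 = 193536/625.
Numerically: E[X] ≈ 309.658.

E[X] = 945 · (4/5)^{5} = 193536/625 ≈ 309.658.


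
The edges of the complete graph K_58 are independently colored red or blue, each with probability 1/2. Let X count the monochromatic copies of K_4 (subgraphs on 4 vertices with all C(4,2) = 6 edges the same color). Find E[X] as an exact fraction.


Let X = Σ_S X_S over the C(58, 4) = 424270 subsets S of size 4, where X_S = 1 if the K_4 on S is monochromatic.
For a fixed S, the K_4 on S has C(4, 2) = 6 edges. P[all 6 edges red] = (1/2)^6, and likewise for blue, so P[monochromatic] = 2·(1/2)^6 = 2^{1 − 6} = 1/32.
By linearity of expectation: E[X] = C(58, 4) · 2^{1 − 6} = 424270 · 1/32 = 212135/16.
Numerically: E[X] ≈ 13258.438.

E[X] = C(58,4)·2^(1−C(4,2)) = 212135/16 ≈ 13258.438.


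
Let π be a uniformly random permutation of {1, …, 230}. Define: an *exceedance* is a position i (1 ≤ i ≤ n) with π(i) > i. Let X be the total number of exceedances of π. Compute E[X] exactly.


Write X = Σ_{i=1}^{230} X_i, where X_i = 1_{π(i) > i}.
For each fixed i, π(i) is uniform over {1, …, 230} (marginal of a uniform permutation), so P[π(i) > i] = (n − i)/n. Summing: Σ_{i=1}^{230} (n − i)/n = (0 + 1 + … + 229)/230 = 230(230 − 1)/(2·230) = (230 − 1)/2.
Hence E[X] = Σ_{i=1}^{230} (230 − i)/230 = 229/2 ≈ 114.500.

E[X] = 229/2 = 114.500.


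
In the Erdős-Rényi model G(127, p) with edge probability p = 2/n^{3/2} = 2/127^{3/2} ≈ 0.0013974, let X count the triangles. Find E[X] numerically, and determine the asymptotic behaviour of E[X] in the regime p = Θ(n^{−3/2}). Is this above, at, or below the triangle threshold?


Number of potential triangles: C(127, 3) = 333375.
Each occurs with probability p³ ≈ (0.0013974)³ ≈ 2.7288097e-09.
By linearity: E[X] = C(127, 3)·p³ ≈ 333375 · 2.7288097e-09 ≈ 0.00091.
Since α = 3/2 > 1, p = c/n^{3/2} = o(1/n) is below the triangle threshold p ~ 1/n. Asymptotically E[X] ~ (c³/6)·n^{3(1−α)} = (2³/6)·n^{-1.5} → 0, so by Markov's inequality G has no triangles w.h.p.

E[X] ≈ 0.00091; in regime p = Θ(1/n^{3/2}) E[X] tends to 0 (below the triangle threshold p ~ 1/n).


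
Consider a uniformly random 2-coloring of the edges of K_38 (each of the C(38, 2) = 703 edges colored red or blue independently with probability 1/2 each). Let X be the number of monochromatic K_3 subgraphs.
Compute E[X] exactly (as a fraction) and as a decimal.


Let X = Σ_S X_S over the C(38, 3) = 8436 subsets S of size 3, where X_S = 1 if the K_3 on S is monochromatic.
For a fixed S, the K_3 on S has C(3, 2) = 3 edges. P[all 3 edges red] = (1/2)^3, and likewise for blue, so P[monochromatic] = 2·(1/2)^3 = 2^{1 − 3} = 1/4.
By linearity of expectation: E[X] = C(38, 3) · 2^{1 − 3} = 8436 · 1/4 = 2109.
Numerically: E[X] ≈ 2109.0000.

E[X] = C(38,3)·2^(1−C(3,2)) = 2109 ≈ 2109.0000.


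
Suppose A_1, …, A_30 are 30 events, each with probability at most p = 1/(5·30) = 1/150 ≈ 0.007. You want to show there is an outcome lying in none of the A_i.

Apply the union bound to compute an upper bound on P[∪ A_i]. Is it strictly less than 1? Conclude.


Union bound: P[∪_{i=1}^{30} A_i] ≤ Σ_i P[A_i] ≤ 30·p = 30·(1/150) = 1/5.
Numerically: 1/5 ≈ 0.200.
Is 1/5 < 1? YES.
Since P[∪ A_i] ≤ 1/5 < 1, the complement has P[∩ A_i^c] ≥ 1 − 1/5 = 4/5 > 0, so some outcome avoids every A_i.

30·p = 1/5 ≈ 0.200; existence CERTIFIED by the union bound.


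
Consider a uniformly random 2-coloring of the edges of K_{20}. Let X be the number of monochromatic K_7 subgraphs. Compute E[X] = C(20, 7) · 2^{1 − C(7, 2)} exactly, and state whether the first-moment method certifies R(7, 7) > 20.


E[X] = C(20, 7) · 2^{1 − 21} = 77520 · 2^{−20} = 77520/1048576.
As a reduced fraction: E[X] = 4845/65536 ≈ 0.0739288.
Is E[X] < 1? YES.
Since E[X] < 1, there exists a 2-coloring of K_{20} with no monochromatic K_7; hence R(7, 7) > 20.

E[X] = 4845/65536 ≈ 0.0739288; E[X] < 1, so R(7, 7) > 20.


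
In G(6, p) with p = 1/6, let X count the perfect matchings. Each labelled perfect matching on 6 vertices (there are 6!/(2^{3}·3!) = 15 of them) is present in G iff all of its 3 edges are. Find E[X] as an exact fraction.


K_6 has 6!/(2^{3}·3!) = 15 labelled perfect matchings.
For each such perfect matching H, let X_H = 1 if all 3 edges of H are present in G. Then P[X_H = 1] = p^{3} = (1/6)^{3} = 1/216.
By linearity of expectation: E[X] = Σ_H E[X_H] = 15 · p^{3} = 15 · 1/216 = 5/72.
Numerically: E[X] ≈ 0.0694.

E[X] = 15 · (1/6)^{3} = 5/72 ≈ 0.0694.


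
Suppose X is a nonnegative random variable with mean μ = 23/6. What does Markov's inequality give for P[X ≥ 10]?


μ = E[X] = 23/6, a = 10.
Markov: P[X ≥ 10] ≤ μ/a = (23/6)/10 = 23/60.
Numerically: ≈ 0.383.
(Since a = 10 > μ = 3.833, the bound 23/60 is < 1 and informative.)

P[X ≥ 10] ≤ 23/60 ≈ 0.383.


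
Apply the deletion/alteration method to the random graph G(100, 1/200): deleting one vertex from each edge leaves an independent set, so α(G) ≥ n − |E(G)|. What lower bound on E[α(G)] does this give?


E[|E(G)|] = C(100, 2)·p = 4950 · (1/200) = 99/4.
E[α(G)] ≥ n − E[|E(G)|] = 100 − 99/4 = 301/4.
Numerically: ≈ 75.2500.
(This is only a lower bound; the true E[α(G)] may be larger.)

E[α(G)] ≥ 301/4 ≈ 75.2500.


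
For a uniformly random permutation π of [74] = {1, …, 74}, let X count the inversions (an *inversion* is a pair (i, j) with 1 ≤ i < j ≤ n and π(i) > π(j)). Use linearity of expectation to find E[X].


Write X = Σ X_I over the C(74, 2) = 2701 pairs i < j, with X_I the indicator of one inversion.
There are 2701 indicators.
For each fixed pair i < j, the values π(i) and π(j) are two distinct elements of {1, …, 74} in uniformly random order; by symmetry P[π(i) > π(j)] = 1/2.
By linearity: E[X] = 2701 · (1/2) = C(74, 2) · (1/2) = 2701/2 = 2701/2 ≈ 1350.500.

E[X] = 2701/2 = 1350.500.


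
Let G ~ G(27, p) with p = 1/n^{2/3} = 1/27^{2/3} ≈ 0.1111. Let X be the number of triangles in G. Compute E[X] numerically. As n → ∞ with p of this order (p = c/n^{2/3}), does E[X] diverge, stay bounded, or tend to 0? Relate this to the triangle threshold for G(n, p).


Number of potential triangles: C(27, 3) = 2925.
Each occurs with probability p³ ≈ (0.1111)³ ≈ 1.371742e-03.
By linearity: E[X] = C(27, 3)·p³ ≈ 2925 · 1.371742e-03 ≈ 4.0123.
Since α = 2/3 < 1, p = c/n^{2/3} ≫ 1/n is above the triangle threshold p ~ 1/n. Asymptotically E[X] ~ (c³/6)·n^{3(1−α)} = (1³/6)·n^{1} → ∞; triangles are abundant w.h.p.

E[X] ≈ 4.0123; in regime p = Θ(1/n^{2/3}) E[X] diverges (above the triangle threshold p ~ 1/n).


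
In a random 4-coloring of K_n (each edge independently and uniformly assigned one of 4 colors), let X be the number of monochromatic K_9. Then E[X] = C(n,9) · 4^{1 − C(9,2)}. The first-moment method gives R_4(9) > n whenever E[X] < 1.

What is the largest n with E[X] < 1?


We need C(n, 9) · 4^{1 − 36} < 1, i.e. C(n, 9) < 4^{36 − 1} = 1180591620717411303424.
Check values of n near the boundary:
  n = 911: C(911, 9) = 1144686900492291197405; 1144686900492291197405 < 1180591620717411303424? YES
  n = 912: C(912, 9) = 1156095740032081475120; 1156095740032081475120 < 1180591620717411303424? YES
  n = 913: C(913, 9) = 1167605542753639808390; 1167605542753639808390 < 1180591620717411303424? YES
  n = 914: C(914, 9) = 1179217089587653905932; 1179217089587653905932 < 1180591620717411303424? YES
  n = 915: C(915, 9) = 1190931166636537885130; 1190931166636537885130 < 1180591620717411303424? NO
  n = 916: C(916, 9) = 1202748565202942340440; 1202748565202942340440 < 1180591620717411303424? NO
The largest n with C(n, 9) < 1180591620717411303424 is n = 914 (where E[X] = 294804272396913476483/295147905179352825856 ≈ 0.9988). Hence R_4(9) > 914, i.e. R_4(9) ≥ 915.

Largest n = 914; hence R_4(9) > 914.


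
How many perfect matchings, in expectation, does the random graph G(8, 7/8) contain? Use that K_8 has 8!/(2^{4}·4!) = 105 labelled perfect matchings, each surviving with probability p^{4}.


K_8 has 8!/(2^{4}·4!) = 105 labelled perfect matchings.
For each such perfect matching H, let X_H = 1 if all 4 edges of H are present in G. Then P[X_H = 1] = p^{4} = (7/8)^{4} = 2401/4096.
Summing the indicators: E[X] = Σ_H E[X_H] = 105 · p^{4} = 105 · 2401/4096 = 252105/4096.
Numerically: E[X] ≈ 61.5.

E[X] = 105 · (7/8)^{4} = 252105/4096 ≈ 61.5.


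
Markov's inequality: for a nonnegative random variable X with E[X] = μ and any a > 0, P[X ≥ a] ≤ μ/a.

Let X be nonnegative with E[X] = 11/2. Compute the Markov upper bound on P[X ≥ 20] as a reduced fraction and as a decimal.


μ = E[X] = 11/2, a = 20.
Markov: P[X ≥ 20] ≤ μ/a = (11/2)/20 = 11/40.
Numerically: ≈ 0.275.
(Since a = 20 > μ = 5.500, the bound 11/40 is < 1 and informative.)

P[X ≥ 20] ≤ 11/40 ≈ 0.275.


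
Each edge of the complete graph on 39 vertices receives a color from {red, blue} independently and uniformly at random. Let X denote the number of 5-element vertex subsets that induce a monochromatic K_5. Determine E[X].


Let X = Σ_S X_S over the C(39, 5) = 575757 subsets S of size 5, where X_S = 1 if the K_5 on S is monochromatic.
For a fixed S, the K_5 on S has C(5, 2) = 10 edges. P[all 10 edges red] = (1/2)^10, and likewise for blue, so P[monochromatic] = 2·(1/2)^10 = 2^{1 − 10} = 1/512.
By linearity: E[X] = C(39, 5) · 2^{1 − 10} = 575757 · 1/512 = 575757/512.
Numerically: E[X] ≈ 1124.525.

E[X] = C(39,5)·2^(1−C(5,2)) = 575757/512 ≈ 1124.525.


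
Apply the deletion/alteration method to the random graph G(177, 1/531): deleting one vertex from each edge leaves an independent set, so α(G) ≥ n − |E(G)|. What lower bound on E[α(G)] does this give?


E[|E(G)|] = C(177, 2)·p = 15576 · (1/531) = 88/3.
E[α(G)] ≥ n − E[|E(G)|] = 177 − 88/3 = 443/3.
Numerically: ≈ 147.666667.
(This is only a lower bound; the true E[α(G)] may be larger.)

E[α(G)] ≥ 443/3 ≈ 147.666667.


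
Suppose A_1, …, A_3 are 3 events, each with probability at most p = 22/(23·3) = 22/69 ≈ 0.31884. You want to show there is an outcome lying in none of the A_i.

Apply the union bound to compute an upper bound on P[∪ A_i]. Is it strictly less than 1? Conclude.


Union bound: P[∪_{i=1}^{3} A_i] ≤ Σ_i P[A_i] ≤ 3·p = 3·(22/69) = 22/23.
Numerically: 22/23 ≈ 0.95652.
Is 22/23 < 1? YES.
Since P[∪ A_i] ≤ 22/23 < 1, the complement has P[∩ A_i^c] ≥ 1 − 22/23 = 1/23 > 0, so some outcome avoids every A_i.

3·p = 22/23 ≈ 0.95652; existence CERTIFIED by the union bound.


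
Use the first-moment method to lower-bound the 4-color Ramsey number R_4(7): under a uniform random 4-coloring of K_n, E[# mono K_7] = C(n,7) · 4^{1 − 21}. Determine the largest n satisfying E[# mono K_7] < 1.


We need C(n, 7) · 4^{1 − 21} < 1, i.e. C(n, 7) < 4^{21 − 1} = 1099511627776.
Check values of n near the boundary:
  n = 179: C(179, 7) = 1037437234460; 1037437234460 < 1099511627776? YES
  n = 180: C(180, 7) = 1079414463600; 1079414463600 < 1099511627776? YES
  n = 181: C(181, 7) = 1122839183400; 1122839183400 < 1099511627776? NO
  n = 182: C(182, 7) = 1167752750736; 1167752750736 < 1099511627776? NO
  n = 183: C(183, 7) = 1214197462413; 1214197462413 < 1099511627776? NO
The largest n with C(n, 7) < 1099511627776 is n = 180 (where E[X] = 67463403975/68719476736 ≈ 0.98172). Hence R_4(7) > 180, i.e. R_4(7) ≥ 181.

Largest n = 180; hence R_4(7) > 180.


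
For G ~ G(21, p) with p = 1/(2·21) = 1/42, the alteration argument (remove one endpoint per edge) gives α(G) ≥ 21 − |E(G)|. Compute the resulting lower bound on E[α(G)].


E[|E(G)|] = C(21, 2)·p = 210 · (1/42) = 5.
E[α(G)] ≥ n − E[|E(G)|] = 21 − 5 = 16.
Numerically: ≈ 16.000.
(This is only a lower bound; the true E[α(G)] may be larger.)

E[α(G)] ≥ 16 ≈ 16.000.


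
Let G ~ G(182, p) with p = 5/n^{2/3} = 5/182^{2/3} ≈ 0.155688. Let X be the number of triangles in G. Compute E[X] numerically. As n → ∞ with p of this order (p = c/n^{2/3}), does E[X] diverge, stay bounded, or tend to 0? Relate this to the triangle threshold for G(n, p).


Number of potential triangles: C(182, 3) = 988260.
Each occurs with probability p³ ≈ (0.155688)³ ≈ 3.77369883e-03.
By linearity: E[X] = C(182, 3)·p³ ≈ 988260 · 3.77369883e-03 ≈ 3729.395604.
Since α = 2/3 < 1, p = c/n^{2/3} ≫ 1/n is above the triangle threshold p ~ 1/n. Asymptotically E[X] ~ (c³/6)·n^{3(1−α)} = (5³/6)·n^{1} → ∞; triangles are abundant w.h.p.

E[X] ≈ 3729.395604; in regime p = Θ(1/n^{2/3}) E[X] diverges (above the triangle threshold p ~ 1/n).


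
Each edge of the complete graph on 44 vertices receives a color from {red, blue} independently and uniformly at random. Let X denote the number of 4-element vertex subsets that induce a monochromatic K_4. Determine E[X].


Let X = Σ_S X_S over the C(44, 4) = 135751 subsets S of size 4, where X_S = 1 if the K_4 on S is monochromatic.
For a fixed S, the K_4 on S has C(4, 2) = 6 edges. P[all 6 edges red] = (1/2)^6, and likewise for blue, so P[monochromatic] = 2·(1/2)^6 = 2^{1 − 6} = 1/32.
By linearity of expectation: E[X] = C(44, 4) · 2^{1 − 6} = 135751 · 1/32 = 135751/32.
Numerically: E[X] ≈ 4242.218750.

E[X] = C(44,4)·2^(1−C(4,2)) = 135751/32 ≈ 4242.218750.


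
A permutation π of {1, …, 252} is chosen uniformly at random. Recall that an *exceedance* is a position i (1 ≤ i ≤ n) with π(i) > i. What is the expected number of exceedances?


Write X = Σ_{i=1}^{252} X_i, where X_i = 1_{π(i) > i}.
For each fixed i, π(i) is uniform over {1, …, 252} (marginal of a uniform permutation), so P[π(i) > i] = (n − i)/n. Summing: Σ_{i=1}^{252} (n − i)/n = (0 + 1 + … + 251)/252 = 252(252 − 1)/(2·252) = (252 − 1)/2.
Hence E[X] = Σ_{i=1}^{252} (252 − i)/252 = 251/2 ≈ 125.5000.

E[X] = 251/2 = 125.5000.


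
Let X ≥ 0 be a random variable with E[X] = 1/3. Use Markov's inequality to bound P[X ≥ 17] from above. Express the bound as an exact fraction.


μ = E[X] = 1/3, a = 17.
Markov: P[X ≥ 17] ≤ μ/a = (1/3)/17 = 1/51.
Numerically: ≈ 0.01961.
(Since a = 17 > μ = 0.33333, the bound 1/51 is < 1 and informative.)

P[X ≥ 17] ≤ 1/51 ≈ 0.01961.


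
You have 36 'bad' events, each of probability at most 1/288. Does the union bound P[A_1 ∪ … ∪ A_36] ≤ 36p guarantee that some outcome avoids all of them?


Union bound: P[∪_{i=1}^{36} A_i] ≤ Σ_i P[A_i] ≤ 36·p = 36·(1/288) = 1/8.
Numerically: 1/8 ≈ 0.1250.
Is 1/8 < 1? YES.
Since P[∪ A_i] ≤ 1/8 < 1, the complement has P[∩ A_i^c] ≥ 1 − 1/8 = 7/8 > 0, so some outcome avoids every A_i.

36·p = 1/8 ≈ 0.1250; existence CERTIFIED by the union bound.


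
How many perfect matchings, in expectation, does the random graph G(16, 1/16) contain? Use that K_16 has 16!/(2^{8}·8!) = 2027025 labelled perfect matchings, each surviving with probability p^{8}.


K_16 has 16!/(2^{8}·8!) = 2027025 labelled perfect matchings.
For each such perfect matching H, let X_H = 1 if all 8 edges of H are present in G. Then P[X_H = 1] = p^{8} = (1/16)^{8} = 1/4294967296.
By linearity: E[X] = Σ_H E[X_H] = 2027025 · p^{8} = 2027025 · 1/4294967296 = 2027025/4294967296.
Numerically: E[X] ≈ 0.00047195.

E[X] = 2027025 · (1/16)^{8} = 2027025/4294967296 ≈ 0.00047195.


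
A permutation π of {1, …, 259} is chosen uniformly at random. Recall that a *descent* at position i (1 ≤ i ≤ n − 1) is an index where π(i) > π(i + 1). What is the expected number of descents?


Write X = Σ X_I over i = 1, …, 258, with X_I the indicator of one descent.
There are 258 indicators.
For each fixed i, the pair (π(i), π(i+1)) is a uniformly random ordered pair of distinct values from {1, …, 259}; by symmetry P[π(i) > π(i+1)] = 1/2.
By linearity: E[X] = 258 · (1/2) = (259 − 1) · (1/2) = 129 ≈ 129.000.

E[X] = 129 = 129.000.


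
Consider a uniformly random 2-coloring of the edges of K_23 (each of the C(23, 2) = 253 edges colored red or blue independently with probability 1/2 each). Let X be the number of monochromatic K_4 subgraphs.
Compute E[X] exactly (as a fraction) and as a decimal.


Let X = Σ_S X_S over the C(23, 4) = 8855 subsets S of size 4, where X_S = 1 if the K_4 on S is monochromatic.
For a fixed S, the K_4 on S has C(4, 2) = 6 edges. P[all 6 edges red] = (1/2)^6, and likewise for blue, so P[monochromatic] = 2·(1/2)^6 = 2^{1 − 6} = 1/32.
By linearity of expectation: E[X] = C(23, 4) · 2^{1 − 6} = 8855 · 1/32 = 8855/32.
Numerically: E[X] ≈ 276.719.

E[X] = C(23,4)·2^(1−C(4,2)) = 8855/32 ≈ 276.719.


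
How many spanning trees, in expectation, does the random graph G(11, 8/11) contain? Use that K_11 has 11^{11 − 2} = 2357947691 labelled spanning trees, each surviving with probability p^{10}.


K_11 has 11^{11 − 2} = 2357947691 labelled spanning trees.
For each such spanning tree H, let X_H = 1 if all 10 edges of H are present in G. Then P[X_H = 1] = p^{10} = (8/11)^{10} = 1073741824/25937424601.
By linearity: E[X] = Σ_H E[X_H] = 2357947691 · p^{10} = 2357947691 · 1073741824/25937424601 = 1073741824/11.
Numerically: E[X] ≈ 9.76129e+07.

E[X] = 2357947691 · (8/11)^{10} = 1073741824/11 ≈ 9.76129e+07.


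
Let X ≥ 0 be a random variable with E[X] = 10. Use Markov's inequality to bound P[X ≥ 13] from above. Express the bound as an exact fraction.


μ = E[X] = 10, a = 13.
Markov: P[X ≥ 13] ≤ μ/a = (10)/13 = 10/13.
Numerically: ≈ 0.769.
(Since a = 13 > μ = 10.000, the bound 10/13 is < 1 and informative.)

P[X ≥ 13] ≤ 10/13 ≈ 0.769.


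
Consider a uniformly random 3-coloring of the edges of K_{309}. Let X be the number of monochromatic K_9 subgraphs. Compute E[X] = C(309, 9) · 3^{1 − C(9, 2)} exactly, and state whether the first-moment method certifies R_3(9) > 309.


E[X] = C(309, 9) · 3^{1 − 36} = 62920976643980686 · 3^{−35} = 62920976643980686/50031545098999707.
As a reduced fraction: E[X] = 62920976643980686/50031545098999707 ≈ 1.25763.
Is E[X] < 1? NO.
Since E[X] ≥ 1, the first-moment bound is inconclusive at n = 309; it does NOT by itself certify R_3(9) > 309.

E[X] = 62920976643980686/50031545098999707 ≈ 1.25763; E[X] ≥ 1; first-moment method inconclusive here.
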